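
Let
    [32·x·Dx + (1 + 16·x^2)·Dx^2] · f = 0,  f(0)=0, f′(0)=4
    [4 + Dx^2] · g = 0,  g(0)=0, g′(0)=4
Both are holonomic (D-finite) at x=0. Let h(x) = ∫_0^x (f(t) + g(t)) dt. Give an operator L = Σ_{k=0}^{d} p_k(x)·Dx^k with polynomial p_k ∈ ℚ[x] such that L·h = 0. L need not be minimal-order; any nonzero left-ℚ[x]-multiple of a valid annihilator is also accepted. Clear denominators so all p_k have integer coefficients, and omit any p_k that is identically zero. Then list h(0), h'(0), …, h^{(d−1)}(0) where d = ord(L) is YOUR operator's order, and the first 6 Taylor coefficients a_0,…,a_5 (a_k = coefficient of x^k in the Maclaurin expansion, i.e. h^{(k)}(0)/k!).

L = (-6016·x + 102400·x^3 + 32768·x^5)·Dx^2 + (-28 + 1216·x^2 + 27648·x^4 + 16384·x^6)·Dx^3 + (-1504·x + 25600·x^3 + 8192·x^5)·Dx^4 + (-7 + 304·x^2 + 6912·x^4 + 4096·x^6)·Dx^5  (order 5).
h: a_k = 0, 0, 4, 0, -6, 0, …
ICs: h(0) = 0, h′(0) = 0, h′′(0) = 8, h′′′(0) = 0, h′′′′(0) = -144.

f: a_k = 0, 4, 0, -64/3, 0, 1024/5, …
g: a_k = 0, 4, 0, -8/3, 0, 8/15, …
h₀=f+g: left-lcm gives L₀, ord ≤ 4.
∫: right-multiply L₀ by Dx.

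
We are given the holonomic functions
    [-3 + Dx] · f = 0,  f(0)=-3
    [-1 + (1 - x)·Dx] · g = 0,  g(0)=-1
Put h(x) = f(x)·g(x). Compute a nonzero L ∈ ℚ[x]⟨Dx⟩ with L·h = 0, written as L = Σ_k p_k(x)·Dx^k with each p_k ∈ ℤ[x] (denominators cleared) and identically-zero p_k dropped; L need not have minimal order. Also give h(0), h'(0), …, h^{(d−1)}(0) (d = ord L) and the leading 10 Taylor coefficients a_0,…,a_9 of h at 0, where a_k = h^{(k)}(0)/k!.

L = (4 - 3·x) + (-1 + x)·Dx  (order 1).
h: a_k = 3, 12, 51/2, 39, 393/8, 276/5, 4659/80, 16671/280, 268923/4480, 67413/1120, …
ICs: h(0) = 3.

f: a_k = -3, -9, -27/2, -27/2, -81/8, -243/40, -243/80, -729/560, -2187/4480, -729/4480, …
g: a_k = -1, -1, -1, -1, -1, -1, -1, -1, -1, -1, …
h₀=f·g: eliminate ⇒ L₀, order ≤ 1·1.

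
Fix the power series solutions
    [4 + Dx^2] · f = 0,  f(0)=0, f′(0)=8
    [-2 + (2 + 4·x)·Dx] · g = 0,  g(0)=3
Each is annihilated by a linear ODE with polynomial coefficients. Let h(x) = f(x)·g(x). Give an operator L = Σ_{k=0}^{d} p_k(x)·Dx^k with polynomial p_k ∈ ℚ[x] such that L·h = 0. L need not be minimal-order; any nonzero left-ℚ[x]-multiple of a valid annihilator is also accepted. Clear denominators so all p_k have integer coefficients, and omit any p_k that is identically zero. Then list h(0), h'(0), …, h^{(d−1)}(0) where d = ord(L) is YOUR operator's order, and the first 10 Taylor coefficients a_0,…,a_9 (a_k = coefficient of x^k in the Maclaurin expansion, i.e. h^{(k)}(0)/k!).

L = (7 + 16·x + 16·x^2) + (-2 - 4·x)·Dx + (1 + 4·x + 4·x^2)·Dx^2  (order 2).
h: a_k = 0, 24, 24, -28, -4, -19/5, 81/5, -983/42, 7727/210, -185275/3024, …
ICs: h(0) = 0, h′(0) = 24.

f: a_k = 0, 8, 0, -16/3, 0, 16/15, 0, -32/315, 0, 16/2835, …
g: a_k = 3, 3, -3/2, 3/2, -15/8, 21/8, -63/16, 99/16, -1287/128, 2145/128, …
Product ⇒ symmetric product L₀, ord ≤ 2.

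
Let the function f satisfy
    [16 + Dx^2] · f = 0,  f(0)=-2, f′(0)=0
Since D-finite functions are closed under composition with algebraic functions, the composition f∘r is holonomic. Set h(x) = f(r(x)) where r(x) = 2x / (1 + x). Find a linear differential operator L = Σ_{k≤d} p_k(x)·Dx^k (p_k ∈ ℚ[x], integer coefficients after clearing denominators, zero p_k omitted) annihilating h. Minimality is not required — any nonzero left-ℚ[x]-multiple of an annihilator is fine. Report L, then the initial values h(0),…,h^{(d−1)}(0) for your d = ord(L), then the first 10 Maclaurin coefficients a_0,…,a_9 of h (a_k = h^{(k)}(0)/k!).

f: a_k = -2, 0, 16, 0, -64/3, 0, 512/45, 0, -1024/315, 0, …
Substitute x→r, Dx→(1/r')Dx; clear ⇒ L₀.
L = 64 + (2 + 6·x + 6·x^2 + 2·x^3)·Dx + (1 + 4·x + 6·x^2 + 4·x^3 + x^4)·Dx^2  (order 2).
h: a_k = -2, 0, 64, -128, -448/3, 3328/3, -106432/45, 10368/5, 932672/315, -4888064/315, …
ICs: h(0) = -2, h′(0) = 0.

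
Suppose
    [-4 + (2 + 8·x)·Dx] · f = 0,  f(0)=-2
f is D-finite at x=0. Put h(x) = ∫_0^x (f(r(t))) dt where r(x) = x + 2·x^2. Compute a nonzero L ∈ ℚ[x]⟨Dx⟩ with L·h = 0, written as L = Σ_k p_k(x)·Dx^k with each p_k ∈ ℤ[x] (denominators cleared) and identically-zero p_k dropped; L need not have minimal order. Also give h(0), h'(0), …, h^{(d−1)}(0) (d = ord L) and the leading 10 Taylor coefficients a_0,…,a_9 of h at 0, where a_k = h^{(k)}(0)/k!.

f: a_k = -2, -4, 4, -8, 20, -56, 168, -528, 1716, -5720, …
f∘r: x↦r, Dx↦Dx/r' in L_f ⇒ L₀.
h=∫h₀ ⇒ L = L₀·Dx.
L = (-2 - 8·x)·Dx + (1 + 4·x + 8·x^2)·Dx^2  (order 2).
h: a_k = 0, -2, -2, -4/3, 2, -12/5, 4/3, 24/7, -14, 244/9, …
ICs: h(0) = 0, h′(0) = -2.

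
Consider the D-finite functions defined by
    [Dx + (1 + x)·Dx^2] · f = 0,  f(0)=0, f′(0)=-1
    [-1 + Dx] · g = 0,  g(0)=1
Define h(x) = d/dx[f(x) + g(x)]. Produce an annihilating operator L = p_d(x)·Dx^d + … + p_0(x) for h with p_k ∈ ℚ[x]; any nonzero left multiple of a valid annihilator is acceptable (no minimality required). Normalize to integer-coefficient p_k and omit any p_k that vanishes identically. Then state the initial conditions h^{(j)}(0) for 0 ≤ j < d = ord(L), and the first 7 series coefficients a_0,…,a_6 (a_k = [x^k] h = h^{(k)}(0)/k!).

f: a_k = 0, -1, 1/2, -1/3, 1/4, -1/5, 1/6, …
g: a_k = 1, 1, 1/2, 1/6, 1/24, 1/120, 1/720, …
Sum ⇒ L₀ = lclm(L_f,L_g) in ℚ(x)⟨Dx⟩.
h₀' ⇒ L via d/dx closure of L₀.
L = (-3 - x) + (1 - 2·x - x^2)·Dx + (2 + 3·x + x^2)·Dx^2  (order 2).
h: a_k = 0, 2, -1/2, 7/6, -23/24, 121/120, -719/720, …
ICs: h(0) = 0, h′(0) = 2.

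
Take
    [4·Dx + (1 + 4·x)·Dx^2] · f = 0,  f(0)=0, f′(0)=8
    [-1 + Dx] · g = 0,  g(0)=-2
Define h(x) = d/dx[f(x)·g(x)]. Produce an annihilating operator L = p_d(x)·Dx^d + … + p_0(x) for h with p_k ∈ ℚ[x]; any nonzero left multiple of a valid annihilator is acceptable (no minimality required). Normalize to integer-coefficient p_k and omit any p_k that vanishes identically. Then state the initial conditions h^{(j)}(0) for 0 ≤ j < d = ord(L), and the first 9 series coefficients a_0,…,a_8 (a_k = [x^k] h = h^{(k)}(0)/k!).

f: a_k = 0, 8, -16, 128/3, -128, 2048/5, -4096/3, 32768/7, -16384, …
g: a_k = -2, -2, -1, -1/3, -1/12, -1/60, -1/360, -1/2520, -1/20160, …
L₀ := L_f ⊗_s L_g (sym. prod.), ord ≤ 2.
h₀' ⇒ L via d/dx closure of L₀.
L = (25 - 24·x + 16·x^2) + (-22 + 32·x - 32·x^2)·Dx + (-3 - 8·x + 16·x^2)·Dx^2  (order 2).
h: a_k = -16, 32, -184, 736, -3006, 36476/3, -2205587/45, 8872024/45, -665269331/840, …
ICs: h(0) = -16, h′(0) = 32.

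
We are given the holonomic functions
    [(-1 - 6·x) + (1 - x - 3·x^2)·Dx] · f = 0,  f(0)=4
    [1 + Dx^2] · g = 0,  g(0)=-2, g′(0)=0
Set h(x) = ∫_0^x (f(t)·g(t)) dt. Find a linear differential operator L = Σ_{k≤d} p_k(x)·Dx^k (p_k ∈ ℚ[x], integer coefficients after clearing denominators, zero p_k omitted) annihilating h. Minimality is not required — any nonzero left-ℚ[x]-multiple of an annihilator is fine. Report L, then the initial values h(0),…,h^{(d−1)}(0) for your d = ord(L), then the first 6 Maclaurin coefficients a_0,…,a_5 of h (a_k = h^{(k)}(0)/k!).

L = (5 + x + 3·x^2)·Dx + (2 + 12·x)·Dx^2 + (-1 + x + 3·x^2)·Dx^3  (order 3).
h: a_k = 0, -8, -4, -28/3, -13, -409/15, …
ICs: h(0) = 0, h′(0) = -8, h′′(0) = -8.

f: a_k = 4, 4, 16, 28, 76, 160, …
g: a_k = -2, 0, 1, 0, -1/12, 0, …
h₀=f·g: eliminate ⇒ L₀, order ≤ 1·2.
h=∫₀ˣh₀: take L = L₀·Dx.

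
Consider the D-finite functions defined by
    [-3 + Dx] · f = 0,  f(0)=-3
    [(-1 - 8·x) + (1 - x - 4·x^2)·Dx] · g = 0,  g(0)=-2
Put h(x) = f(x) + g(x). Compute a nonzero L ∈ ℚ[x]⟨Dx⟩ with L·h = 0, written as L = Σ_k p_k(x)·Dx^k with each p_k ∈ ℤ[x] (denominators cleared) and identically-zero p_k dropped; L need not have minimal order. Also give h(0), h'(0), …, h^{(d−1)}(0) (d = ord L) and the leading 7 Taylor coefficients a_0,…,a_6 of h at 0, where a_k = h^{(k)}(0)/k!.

L = (21 + 9·x + 396·x^2 + 288·x^3) + (-1 - 42·x - 159·x^2 + 72·x^3 + 144·x^4)·Dx + (-2 + 13·x + 9·x^2 - 56·x^3 - 48·x^4)·Dx^2  (order 2).
h: a_k = -5, -11, -47/2, -63/2, -545/8, -5443/40, -29203/80, …
ICs: h(0) = -5, h′(0) = -11.

f: a_k = -3, -9, -27/2, -27/2, -81/8, -243/40, -243/80, …
g: a_k = -2, -2, -10, -18, -58, -130, -362, …
L₀ := lclm(L_f,L_g); ord L₀ ≤ 1+1.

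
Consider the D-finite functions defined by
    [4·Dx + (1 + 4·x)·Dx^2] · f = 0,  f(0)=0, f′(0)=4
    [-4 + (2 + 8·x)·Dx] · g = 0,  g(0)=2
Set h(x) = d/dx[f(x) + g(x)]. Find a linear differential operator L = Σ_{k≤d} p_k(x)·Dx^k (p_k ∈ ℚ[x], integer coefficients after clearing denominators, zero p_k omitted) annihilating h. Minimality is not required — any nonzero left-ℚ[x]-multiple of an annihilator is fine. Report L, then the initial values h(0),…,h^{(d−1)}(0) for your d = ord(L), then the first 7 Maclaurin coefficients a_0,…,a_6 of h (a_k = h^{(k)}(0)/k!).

f: a_k = 0, 4, -8, 64/3, -64, 1024/5, -2048/3, …
g: a_k = 2, 4, -4, 8, -20, 56, -168, …
Sum ⇒ L₀ = lclm(L_f,L_g) in ℚ(x)⟨Dx⟩.
Differentiate: ansatz ord ≤ ord L₀ ⇒ L.
L = 8 + (10 + 40·x)·Dx + (1 + 8·x + 16·x^2)·Dx^2  (order 2).
h: a_k = 8, -24, 88, -336, 1304, -5104, 20080, …
ICs: h(0) = 8, h′(0) = -24.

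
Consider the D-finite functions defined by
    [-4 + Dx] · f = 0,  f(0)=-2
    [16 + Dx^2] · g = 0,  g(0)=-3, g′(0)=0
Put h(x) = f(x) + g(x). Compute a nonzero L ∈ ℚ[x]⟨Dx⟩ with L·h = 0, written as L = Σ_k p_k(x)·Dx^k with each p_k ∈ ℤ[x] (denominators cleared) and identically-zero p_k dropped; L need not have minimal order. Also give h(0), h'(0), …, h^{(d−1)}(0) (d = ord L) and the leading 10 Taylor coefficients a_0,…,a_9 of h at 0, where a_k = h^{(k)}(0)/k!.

f: a_k = -2, -8, -16, -64/3, -64/3, -256/15, -512/45, -2048/315, -1024/315, -4096/2835, …
g: a_k = -3, 0, 24, 0, -32, 0, 256/15, 0, -512/105, 0, …
f+g: L₀ = lclm(L_f,L_g), ord ≤ 1+2.
L = -64 + 16·Dx - 4·Dx^2 + Dx^3  (order 3).
h: a_k = -5, -8, 8, -64/3, -160/3, -256/15, 256/45, -2048/315, -512/63, -4096/2835, …
ICs: h(0) = -5, h′(0) = -8, h′′(0) = 16.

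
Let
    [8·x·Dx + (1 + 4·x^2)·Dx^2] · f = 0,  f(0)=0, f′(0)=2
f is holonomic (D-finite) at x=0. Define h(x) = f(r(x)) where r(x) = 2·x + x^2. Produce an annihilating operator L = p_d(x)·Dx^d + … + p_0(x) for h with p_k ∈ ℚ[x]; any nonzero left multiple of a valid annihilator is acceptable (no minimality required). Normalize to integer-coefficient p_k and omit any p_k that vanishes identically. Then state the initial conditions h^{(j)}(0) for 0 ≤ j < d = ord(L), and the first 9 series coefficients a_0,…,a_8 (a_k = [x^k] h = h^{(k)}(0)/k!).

f: a_k = 0, 2, 0, -8/3, 0, 32/5, 0, -128/7, 0, …
L₀ from L_f via x↦r, Dx↦r'^{-1}Dx.
L = (-1 + 32·x + 64·x^2 + 48·x^3 + 12·x^4)·Dx + (1 + x + 16·x^2 + 32·x^3 + 20·x^4 + 4·x^5)·Dx^2  (order 2).
h: a_k = 0, 4, 2, -64/3, -32, 944/5, 1528/3, -12800/7, -7936, …
ICs: h(0) = 0, h′(0) = 4.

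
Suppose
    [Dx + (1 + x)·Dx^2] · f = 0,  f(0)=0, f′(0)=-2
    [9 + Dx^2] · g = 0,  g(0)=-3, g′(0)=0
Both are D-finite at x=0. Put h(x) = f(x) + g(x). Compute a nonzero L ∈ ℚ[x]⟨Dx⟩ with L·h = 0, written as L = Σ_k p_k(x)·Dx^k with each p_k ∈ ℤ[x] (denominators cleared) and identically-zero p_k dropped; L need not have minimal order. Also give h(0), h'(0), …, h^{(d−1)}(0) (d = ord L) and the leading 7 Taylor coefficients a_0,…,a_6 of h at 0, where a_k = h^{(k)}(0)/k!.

L = (135 + 162·x + 81·x^2)·Dx + (99 + 261·x + 243·x^2 + 81·x^3)·Dx^2 + (15 + 18·x + 9·x^2)·Dx^3 + (11 + 29·x + 27·x^2 + 9·x^3)·Dx^4  (order 4).
h: a_k = -3, -2, 29/2, -2/3, -77/8, -2/5, 809/240, …
ICs: h(0) = -3, h′(0) = -2, h′′(0) = 29, h′′′(0) = -4.

f: a_k = 0, -2, 1, -2/3, 1/2, -2/5, 1/3, …
g: a_k = -3, 0, 27/2, 0, -81/8, 0, 243/80, …
Weyl lclm of L_f,L_g ⇒ L₀ (ord ≤ 4).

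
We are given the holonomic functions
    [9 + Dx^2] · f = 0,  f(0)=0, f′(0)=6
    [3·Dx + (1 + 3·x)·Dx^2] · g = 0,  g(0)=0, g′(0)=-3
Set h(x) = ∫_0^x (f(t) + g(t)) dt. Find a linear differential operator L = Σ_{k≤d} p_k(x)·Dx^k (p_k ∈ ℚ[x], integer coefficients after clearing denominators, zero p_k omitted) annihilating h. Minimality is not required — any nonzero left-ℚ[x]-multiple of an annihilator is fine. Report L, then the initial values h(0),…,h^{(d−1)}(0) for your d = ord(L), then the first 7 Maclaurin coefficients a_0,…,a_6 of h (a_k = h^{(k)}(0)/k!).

f: a_k = 0, 6, 0, -9, 0, 81/20, 0, …
g: a_k = 0, -3, 9/2, -9, 81/4, -243/5, 243/2, …
Weyl lclm of L_f,L_g ⇒ L₀ (ord ≤ 4).
Integrate: L := L₀·Dx.
L = (63 + 54·x + 81·x^2)·Dx^2 + (9 + 45·x + 81·x^2 + 81·x^3)·Dx^3 + (7 + 6·x + 9·x^2)·Dx^4 + (1 + 5·x + 9·x^2 + 9·x^3)·Dx^5  (order 5).
h: a_k = 0, 0, 3/2, 3/2, -9/2, 81/20, -297/40, …
ICs: h(0) = 0, h′(0) = 0, h′′(0) = 3, h′′′(0) = 9, h′′′′(0) = -108.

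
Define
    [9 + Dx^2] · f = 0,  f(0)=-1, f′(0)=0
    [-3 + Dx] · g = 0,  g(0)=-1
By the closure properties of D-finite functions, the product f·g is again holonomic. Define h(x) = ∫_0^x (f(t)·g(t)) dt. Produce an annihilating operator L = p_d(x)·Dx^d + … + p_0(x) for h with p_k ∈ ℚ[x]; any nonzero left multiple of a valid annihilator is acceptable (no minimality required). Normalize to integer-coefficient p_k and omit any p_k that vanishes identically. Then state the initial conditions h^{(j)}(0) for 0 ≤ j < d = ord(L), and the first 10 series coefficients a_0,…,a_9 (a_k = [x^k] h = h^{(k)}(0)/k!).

f: a_k = -1, 0, 9/2, 0, -27/8, 0, 81/80, 0, -729/4480, 0, …
g: a_k = -1, -3, -9/2, -9/2, -27/8, -81/40, -81/80, -243/560, -729/4480, -243/4480, …
L₀ := L_f ⊗_s L_g (sym. prod.), ord ≤ 2.
h=∫₀ˣh₀: take L = L₀·Dx.
L = 18·Dx - 6·Dx^2 + Dx^3  (order 3).
h: a_k = 0, 1, 3/2, 0, -9/4, -27/10, -27/20, 0, 243/560, 81/280, …
ICs: h(0) = 0, h′(0) = 1, h′′(0) = 3.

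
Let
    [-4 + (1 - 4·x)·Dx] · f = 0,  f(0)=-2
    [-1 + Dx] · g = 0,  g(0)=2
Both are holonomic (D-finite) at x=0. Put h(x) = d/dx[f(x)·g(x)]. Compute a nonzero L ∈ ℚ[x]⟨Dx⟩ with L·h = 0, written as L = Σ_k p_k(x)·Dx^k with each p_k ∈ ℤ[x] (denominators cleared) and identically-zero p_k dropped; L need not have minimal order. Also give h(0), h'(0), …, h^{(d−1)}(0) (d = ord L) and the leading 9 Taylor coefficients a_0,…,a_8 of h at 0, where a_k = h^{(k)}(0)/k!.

L = (41 - 40·x + 16·x^2) + (-5 + 24·x - 16·x^2)·Dx  (order 1).
h: a_k = -20, -164, -986, -15778/3, -157781/6, -757349/6, -106028861/180, -3392923553/1260, -122145247909/10080, …
ICs: h(0) = -20.

f: a_k = -2, -8, -32, -128, -512, -2048, -8192, -32768, -131072, …
g: a_k = 2, 2, 1, 1/3, 1/12, 1/60, 1/360, 1/2520, 1/20160, …
f·g: L₀ = L_f ⊗_s L_g, ord ≤ 1·1.
Derive L from L₀ (diff closure).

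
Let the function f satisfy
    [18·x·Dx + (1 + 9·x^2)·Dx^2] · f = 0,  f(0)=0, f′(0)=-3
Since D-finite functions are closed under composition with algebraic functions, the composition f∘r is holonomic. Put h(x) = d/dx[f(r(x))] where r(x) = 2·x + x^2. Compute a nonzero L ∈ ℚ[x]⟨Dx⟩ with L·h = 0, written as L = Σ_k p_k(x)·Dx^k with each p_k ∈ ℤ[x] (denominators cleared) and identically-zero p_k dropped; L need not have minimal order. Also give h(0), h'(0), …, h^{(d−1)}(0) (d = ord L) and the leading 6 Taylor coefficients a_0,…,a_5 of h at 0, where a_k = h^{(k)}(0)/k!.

L = (-1 + 72·x + 144·x^2 + 108·x^3 + 27·x^4) + (1 + x + 36·x^2 + 72·x^3 + 45·x^4 + 9·x^5)·Dx  (order 1).
h: a_k = -6, -6, 216, 432, -7506, -23274, …
ICs: h(0) = -6.

f: a_k = 0, -3, 0, 9, 0, -243/5, …
h₀=f(r): pull back L_f along r ⇒ L₀.
h=h₀': d/dx-closure on L₀ ⇒ L.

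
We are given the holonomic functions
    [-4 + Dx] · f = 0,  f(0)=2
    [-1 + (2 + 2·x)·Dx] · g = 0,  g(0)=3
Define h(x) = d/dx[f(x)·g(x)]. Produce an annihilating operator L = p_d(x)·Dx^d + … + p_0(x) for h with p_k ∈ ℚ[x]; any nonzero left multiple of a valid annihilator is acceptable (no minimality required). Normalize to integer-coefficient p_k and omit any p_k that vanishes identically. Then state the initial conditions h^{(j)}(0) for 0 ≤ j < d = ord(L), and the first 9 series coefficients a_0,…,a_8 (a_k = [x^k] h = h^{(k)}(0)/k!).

f: a_k = 2, 8, 16, 64/3, 64/3, 256/15, 512/45, 2048/315, 1024/315, …
g: a_k = 3, 3/2, -3/8, 3/16, -15/128, 21/256, -63/1024, 99/2048, -1287/32768, …
Sym-product of L_f,L_g gives L₀ (≤ ord 1).
Derive L from L₀ (diff closure).
L = (79 + 144·x + 64·x^2) + (-18 - 34·x - 16·x^2)·Dx  (order 1).
h: a_k = 27, 237/2, 2049/8, 5841/16, 49553/128, 417727/1280, 1167969/5120, 29265889/215040, 243638873/3440640, …
ICs: h(0) = 27.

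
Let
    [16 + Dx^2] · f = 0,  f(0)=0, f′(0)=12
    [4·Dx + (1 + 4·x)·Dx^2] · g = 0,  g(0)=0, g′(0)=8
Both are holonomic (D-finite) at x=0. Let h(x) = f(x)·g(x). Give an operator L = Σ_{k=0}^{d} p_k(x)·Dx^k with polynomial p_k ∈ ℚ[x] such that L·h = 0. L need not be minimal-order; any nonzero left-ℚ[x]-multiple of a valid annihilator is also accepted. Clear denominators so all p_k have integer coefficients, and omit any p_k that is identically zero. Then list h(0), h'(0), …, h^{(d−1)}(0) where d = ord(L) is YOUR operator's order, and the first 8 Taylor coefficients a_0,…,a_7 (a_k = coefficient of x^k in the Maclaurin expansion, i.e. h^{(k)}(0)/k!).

L = (-768 + 6144·x + 77824·x^2 + 262144·x^3 + 262144·x^4) + (256 + 5120·x + 24576·x^2 + 32768·x^3)·Dx + (1280·x + 10752·x^2 + 32768·x^3 + 32768·x^4)·Dx^2 + (16 + 320·x + 1536·x^2 + 2048·x^3)·Dx^3 + (3 + 56·x + 368·x^2 + 1024·x^3 + 1024·x^4)·Dx^4  (order 4).
h: a_k = 0, 0, 96, -192, 256, -1024, 11264/3, -63488/5, …
ICs: h(0) = 0, h′(0) = 0, h′′(0) = 192, h′′′(0) = -1152.

f: a_k = 0, 12, 0, -32, 0, 128/5, 0, -1024/105, …
g: a_k = 0, 8, -16, 128/3, -128, 2048/5, -4096/3, 32768/7, …
L₀ := L_f ⊗_s L_g (sym. prod.), ord ≤ 4.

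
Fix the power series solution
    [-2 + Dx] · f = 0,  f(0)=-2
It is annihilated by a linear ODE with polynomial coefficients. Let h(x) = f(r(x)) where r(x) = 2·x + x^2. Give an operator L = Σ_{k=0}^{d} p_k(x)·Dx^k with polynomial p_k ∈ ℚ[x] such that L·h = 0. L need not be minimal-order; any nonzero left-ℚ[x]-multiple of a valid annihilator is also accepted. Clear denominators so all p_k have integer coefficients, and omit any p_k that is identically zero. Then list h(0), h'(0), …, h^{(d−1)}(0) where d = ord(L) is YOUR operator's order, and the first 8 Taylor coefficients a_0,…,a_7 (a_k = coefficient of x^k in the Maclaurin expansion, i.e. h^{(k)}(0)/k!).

f: a_k = -2, -4, -4, -8/3, -4/3, -8/15, -8/45, -16/315, …
h₀=f(r): pull back L_f along r ⇒ L₀.
L = (-4 - 4·x) + Dx  (order 1).
h: a_k = -2, -8, -20, -112/3, -172/3, -1136/15, -3992/45, -5920/63, …
ICs: h(0) = -2.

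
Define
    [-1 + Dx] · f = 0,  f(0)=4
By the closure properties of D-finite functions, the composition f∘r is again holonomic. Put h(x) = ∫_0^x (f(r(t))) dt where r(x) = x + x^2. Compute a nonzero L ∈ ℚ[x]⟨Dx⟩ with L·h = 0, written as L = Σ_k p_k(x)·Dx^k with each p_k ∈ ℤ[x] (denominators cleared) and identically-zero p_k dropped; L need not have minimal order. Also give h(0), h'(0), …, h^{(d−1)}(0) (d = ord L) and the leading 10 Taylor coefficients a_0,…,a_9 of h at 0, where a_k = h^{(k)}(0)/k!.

L = (-1 - 2·x)·Dx + Dx^2  (order 2).
h: a_k = 0, 4, 2, 2, 7/6, 5/6, 9/20, 331/1260, 1303/10080, 1979/30240, …
ICs: h(0) = 0, h′(0) = 4.

f: a_k = 4, 4, 2, 2/3, 1/6, 1/30, 1/180, 1/1260, 1/10080, 1/90720, …
h₀=f(r): pull back L_f along r ⇒ L₀.
∫: right-multiply L₀ by Dx.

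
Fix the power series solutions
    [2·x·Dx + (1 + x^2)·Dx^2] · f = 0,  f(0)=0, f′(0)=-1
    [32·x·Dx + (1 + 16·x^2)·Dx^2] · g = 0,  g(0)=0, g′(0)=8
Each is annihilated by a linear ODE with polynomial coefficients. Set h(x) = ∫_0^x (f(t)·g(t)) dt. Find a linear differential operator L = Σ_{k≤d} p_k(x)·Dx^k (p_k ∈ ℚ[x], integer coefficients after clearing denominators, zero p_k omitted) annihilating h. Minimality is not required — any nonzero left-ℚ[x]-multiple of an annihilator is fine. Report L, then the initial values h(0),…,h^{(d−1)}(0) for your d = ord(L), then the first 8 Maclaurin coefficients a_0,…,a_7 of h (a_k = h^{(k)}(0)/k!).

L = (-384·x - 10880·x^3 - 16384·x^5 + 34816·x^7 + 98304·x^9)·Dx^2 + (-68 - 3916·x^2 - 19584·x^4 - 14336·x^6 + 121856·x^8 + 147456·x^10)·Dx^3 + (-136·x - 2632·x^3 - 6528·x^5 + 16448·x^7 + 69632·x^9 + 49152·x^11)·Dx^4 + (-1 - 34·x^2 - 305·x^4 + 4880·x^8 + 8704·x^10 + 4096·x^12)·Dx^5  (order 5).
h: a_k = 0, 0, 0, -8/3, 0, 136/15, 0, -19144/315, …
ICs: h(0) = 0, h′(0) = 0, h′′(0) = 0, h′′′(0) = -16, h′′′′(0) = 0.

f: a_k = 0, -1, 0, 1/3, 0, -1/5, 0, 1/7, …
g: a_k = 0, 8, 0, -128/3, 0, 2048/5, 0, -32768/7, …
Product ⇒ symmetric product L₀, ord ≤ 4.
∫: right-multiply L₀ by Dx.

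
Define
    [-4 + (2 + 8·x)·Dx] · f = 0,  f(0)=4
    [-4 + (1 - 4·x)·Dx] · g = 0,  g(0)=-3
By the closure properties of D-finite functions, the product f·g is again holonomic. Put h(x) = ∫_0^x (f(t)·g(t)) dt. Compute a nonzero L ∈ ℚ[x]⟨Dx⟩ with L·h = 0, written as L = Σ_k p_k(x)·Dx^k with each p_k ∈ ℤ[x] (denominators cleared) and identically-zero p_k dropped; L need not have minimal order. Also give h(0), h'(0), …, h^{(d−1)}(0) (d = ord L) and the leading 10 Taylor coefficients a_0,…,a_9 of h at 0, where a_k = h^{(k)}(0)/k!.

f: a_k = 4, 8, -8, 16, -40, 112, -336, 1056, -3432, 11440, …
g: a_k = -3, -12, -48, -192, -768, -3072, -12288, -49152, -196608, -786432, …
L₀ := L_f ⊗_s L_g (sym. prod.), ord ≤ 1.
∫: right-multiply L₀ by Dx.
L = (6 + 8·x)·Dx + (-1 + 16·x^2)·Dx^2  (order 2).
h: a_k = 0, -12, -36, -88, -276, -4296/5, -2920, -69072/7, -34932, -369176/3, …
ICs: h(0) = 0, h′(0) = -12.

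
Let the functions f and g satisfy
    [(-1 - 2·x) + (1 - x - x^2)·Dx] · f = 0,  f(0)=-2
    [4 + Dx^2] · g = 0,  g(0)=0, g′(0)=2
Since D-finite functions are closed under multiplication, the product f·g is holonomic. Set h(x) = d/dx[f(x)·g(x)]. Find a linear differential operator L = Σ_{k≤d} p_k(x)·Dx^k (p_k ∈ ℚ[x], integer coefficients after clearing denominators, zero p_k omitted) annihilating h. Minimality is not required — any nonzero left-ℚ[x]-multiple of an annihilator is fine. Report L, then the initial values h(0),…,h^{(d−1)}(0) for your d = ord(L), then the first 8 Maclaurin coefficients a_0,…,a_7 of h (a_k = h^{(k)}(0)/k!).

f: a_k = -2, -2, -4, -6, -10, -16, -26, -42, …
g: a_k = 0, 2, 0, -4/3, 0, 4/15, 0, -8/315, …
Sym-product of L_f,L_g gives L₀ (≤ ord 2).
h=h₀': d/dx-closure on L₀ ⇒ L.
L = (-6 - 16·x - 8·x^2 + 16·x^3 + 8·x^4) + (-1 + 2·x + 12·x^2 + 8·x^3)·Dx + (1 - 3·x - x^2 + 4·x^3 + 2·x^4)·Dx^2  (order 2).
h: a_k = -4, -8, -16, -112/3, -76, -736/5, -2500/9, -161824/315, …
ICs: h(0) = -4, h′(0) = -8.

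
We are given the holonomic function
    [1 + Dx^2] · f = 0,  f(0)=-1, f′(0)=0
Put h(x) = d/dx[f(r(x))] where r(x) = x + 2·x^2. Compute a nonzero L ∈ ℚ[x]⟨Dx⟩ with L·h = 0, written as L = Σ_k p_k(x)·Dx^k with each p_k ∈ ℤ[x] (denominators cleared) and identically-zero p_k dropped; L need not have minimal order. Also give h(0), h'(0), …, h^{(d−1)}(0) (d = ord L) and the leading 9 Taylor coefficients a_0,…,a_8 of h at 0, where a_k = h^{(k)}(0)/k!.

f: a_k = -1, 0, 1/2, 0, -1/24, 0, 1/720, 0, -1/40320, …
f∘r: x↦r, Dx↦Dx/r' in L_f ⇒ L₀.
Differentiate: ansatz ord ≤ ord L₀ ⇒ L.
L = (49 + 16·x + 96·x^2 + 256·x^3 + 256·x^4) + (-12 - 48·x)·Dx + (1 + 8·x + 16·x^2)·Dx^2  (order 2).
h: a_k = 0, 1, 6, 47/6, -5/3, -719/120, -553/60, -23521/5040, 559/280, …
ICs: h(0) = 0, h′(0) = 1.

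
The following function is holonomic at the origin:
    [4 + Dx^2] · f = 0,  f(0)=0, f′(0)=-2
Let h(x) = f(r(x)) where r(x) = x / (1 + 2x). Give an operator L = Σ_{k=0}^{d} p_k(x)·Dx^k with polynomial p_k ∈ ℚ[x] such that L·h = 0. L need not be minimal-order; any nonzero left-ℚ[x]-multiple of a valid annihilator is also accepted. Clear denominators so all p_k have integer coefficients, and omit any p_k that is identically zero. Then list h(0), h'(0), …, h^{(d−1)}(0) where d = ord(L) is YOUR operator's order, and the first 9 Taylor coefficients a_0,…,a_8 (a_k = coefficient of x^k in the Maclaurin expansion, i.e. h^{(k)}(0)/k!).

L = 4 + (4 + 24·x + 48·x^2 + 32·x^3)·Dx + (1 + 8·x + 24·x^2 + 32·x^3 + 16·x^4)·Dx^2  (order 2).
h: a_k = 0, -2, 4, -20/3, 8, -4/15, -40, 55448/315, -25456/45, …
ICs: h(0) = 0, h′(0) = -2.

f: a_k = 0, -2, 0, 4/3, 0, -4/15, 0, 8/315, 0, …
L₀ from L_f via x↦r, Dx↦r'^{-1}Dx.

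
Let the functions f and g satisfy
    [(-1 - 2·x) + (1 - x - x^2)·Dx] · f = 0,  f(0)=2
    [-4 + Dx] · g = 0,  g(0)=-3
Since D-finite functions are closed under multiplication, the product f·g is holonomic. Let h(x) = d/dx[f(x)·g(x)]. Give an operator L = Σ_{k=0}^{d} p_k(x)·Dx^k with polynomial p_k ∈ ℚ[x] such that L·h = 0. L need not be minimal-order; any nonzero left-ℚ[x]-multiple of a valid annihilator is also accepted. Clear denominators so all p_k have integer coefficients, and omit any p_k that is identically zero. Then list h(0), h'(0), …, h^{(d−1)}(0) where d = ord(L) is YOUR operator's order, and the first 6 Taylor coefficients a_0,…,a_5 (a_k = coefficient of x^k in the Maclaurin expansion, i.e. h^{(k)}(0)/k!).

f: a_k = 2, 2, 4, 6, 10, 16, …
g: a_k = -3, -12, -24, -32, -32, -128/5, …
L₀ := L_f ⊗_s L_g (sym. prod.), ord ≤ 1.
h₀' ⇒ L via d/dx closure of L₀.
L = (28 - 18·x - 34·x^2 + 16·x^3 + 16·x^4) + (-5 + 7·x + 7·x^2 - 6·x^3 - 4·x^4)·Dx  (order 1).
h: a_k = -30, -168, -534, -1304, -2776, -5492, …
ICs: h(0) = -30.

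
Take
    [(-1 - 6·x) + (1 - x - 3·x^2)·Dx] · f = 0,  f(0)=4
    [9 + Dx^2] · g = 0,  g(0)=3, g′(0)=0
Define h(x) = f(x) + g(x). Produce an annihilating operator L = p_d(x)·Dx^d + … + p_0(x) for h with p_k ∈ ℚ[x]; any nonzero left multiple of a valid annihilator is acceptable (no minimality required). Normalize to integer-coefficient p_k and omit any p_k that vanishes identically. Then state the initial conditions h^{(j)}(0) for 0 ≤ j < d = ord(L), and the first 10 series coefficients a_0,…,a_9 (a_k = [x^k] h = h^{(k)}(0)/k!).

L = (459 + 2916·x + 1539·x^2 + 3888·x^3 + 3645·x^4 + 4374·x^5) + (-153 + 153·x + 378·x^2 - 405·x^3 + 2187·x^5 + 2187·x^6)·Dx + (51 + 324·x + 171·x^2 + 432·x^3 + 405·x^4 + 486·x^5)·Dx^2 + (-17 + 17·x + 42·x^2 - 45·x^3 + 243·x^5 + 243·x^6)·Dx^3  (order 3).
h: a_k = 7, 4, 5/2, 28, 689/8, 160, 30797/80, 868, 9105547/4480, 4636, …
ICs: h(0) = 7, h′(0) = 4, h′′(0) = 5.

f: a_k = 4, 4, 16, 28, 76, 160, 388, 868, 2032, 4636, …
g: a_k = 3, 0, -27/2, 0, 81/8, 0, -243/80, 0, 2187/4480, 0, …
L₀ := lclm(L_f,L_g); ord L₀ ≤ 1+2.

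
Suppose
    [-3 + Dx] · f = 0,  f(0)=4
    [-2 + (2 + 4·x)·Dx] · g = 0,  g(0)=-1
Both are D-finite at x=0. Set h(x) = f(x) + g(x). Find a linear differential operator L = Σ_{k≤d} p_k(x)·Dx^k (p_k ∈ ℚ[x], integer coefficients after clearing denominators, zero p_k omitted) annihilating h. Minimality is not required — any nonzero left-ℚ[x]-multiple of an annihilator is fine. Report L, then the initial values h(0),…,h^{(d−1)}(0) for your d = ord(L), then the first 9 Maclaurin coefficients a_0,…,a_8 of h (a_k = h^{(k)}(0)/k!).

L = (12 + 18·x) + (-10 - 36·x - 36·x^2)·Dx + (2 + 10·x + 12·x^2)·Dx^2  (order 2).
h: a_k = 3, 11, 37/2, 35/2, 113/8, 289/40, 429/80, -183/560, 17931/4480, …
ICs: h(0) = 3, h′(0) = 11.

f: a_k = 4, 12, 18, 18, 27/2, 81/10, 81/20, 243/140, 729/1120, …
g: a_k = -1, -1, 1/2, -1/2, 5/8, -7/8, 21/16, -33/16, 429/128, …
Weyl lclm of L_f,L_g ⇒ L₀ (ord ≤ 2).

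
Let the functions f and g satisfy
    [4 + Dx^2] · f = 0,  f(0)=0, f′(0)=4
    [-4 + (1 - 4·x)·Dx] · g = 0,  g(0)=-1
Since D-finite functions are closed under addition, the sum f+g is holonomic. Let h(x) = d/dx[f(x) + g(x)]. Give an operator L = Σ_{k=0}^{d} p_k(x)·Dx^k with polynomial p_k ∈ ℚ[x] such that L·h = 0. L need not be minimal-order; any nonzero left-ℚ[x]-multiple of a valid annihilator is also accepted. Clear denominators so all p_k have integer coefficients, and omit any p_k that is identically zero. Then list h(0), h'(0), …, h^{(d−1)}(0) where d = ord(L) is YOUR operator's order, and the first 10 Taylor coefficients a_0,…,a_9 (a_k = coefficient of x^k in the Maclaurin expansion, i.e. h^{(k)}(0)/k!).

L = (1568 - 256·x + 512·x^2) + (-100 + 432·x - 192·x^2 + 256·x^3)·Dx + (392 - 64·x + 128·x^2)·Dx^2 + (-25 + 108·x - 48·x^2 + 64·x^3)·Dx^3  (order 3).
h: a_k = 0, -32, -200, -1024, -15352/3, -24576, -5160976/45, -524288, -743178232/315, -10485760, …
ICs: h(0) = 0, h′(0) = -32, h′′(0) = -400.

f: a_k = 0, 4, 0, -8/3, 0, 8/15, 0, -16/315, 0, 8/2835, …
g: a_k = -1, -4, -16, -64, -256, -1024, -4096, -16384, -65536, -262144, …
Sum ⇒ L₀ = lclm(L_f,L_g) in ℚ(x)⟨Dx⟩.
h₀' ⇒ L via d/dx closure of L₀.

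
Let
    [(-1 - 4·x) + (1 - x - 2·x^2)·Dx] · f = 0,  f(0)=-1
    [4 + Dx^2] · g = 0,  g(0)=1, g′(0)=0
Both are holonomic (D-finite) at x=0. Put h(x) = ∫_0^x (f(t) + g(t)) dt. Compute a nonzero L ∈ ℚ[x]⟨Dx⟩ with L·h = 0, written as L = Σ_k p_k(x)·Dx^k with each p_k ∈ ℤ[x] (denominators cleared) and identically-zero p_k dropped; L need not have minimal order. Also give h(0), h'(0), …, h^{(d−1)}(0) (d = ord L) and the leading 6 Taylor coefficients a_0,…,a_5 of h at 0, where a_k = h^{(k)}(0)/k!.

f: a_k = -1, -1, -3, -5, -11, -21, …
g: a_k = 1, 0, -2, 0, 2/3, 0, …
h₀=f+g: left-lcm gives L₀, ord ≤ 3.
∫: right-multiply L₀ by Dx.
L = (68 + 304·x + 200·x^2 + 320·x^3 + 160·x^4 + 128·x^5)·Dx + (-20 + 12·x + 24·x^2 + 8·x^3 + 48·x^4 + 96·x^5 + 64·x^6)·Dx^2 + (17 + 76·x + 50·x^2 + 80·x^3 + 40·x^4 + 32·x^5)·Dx^3 + (-5 + 3·x + 6·x^2 + 2·x^3 + 12·x^4 + 24·x^5 + 16·x^6)·Dx^4  (order 4).
h: a_k = 0, 0, -1/2, -5/3, -5/4, -31/15, …
ICs: h(0) = 0, h′(0) = 0, h′′(0) = -1, h′′′(0) = -10.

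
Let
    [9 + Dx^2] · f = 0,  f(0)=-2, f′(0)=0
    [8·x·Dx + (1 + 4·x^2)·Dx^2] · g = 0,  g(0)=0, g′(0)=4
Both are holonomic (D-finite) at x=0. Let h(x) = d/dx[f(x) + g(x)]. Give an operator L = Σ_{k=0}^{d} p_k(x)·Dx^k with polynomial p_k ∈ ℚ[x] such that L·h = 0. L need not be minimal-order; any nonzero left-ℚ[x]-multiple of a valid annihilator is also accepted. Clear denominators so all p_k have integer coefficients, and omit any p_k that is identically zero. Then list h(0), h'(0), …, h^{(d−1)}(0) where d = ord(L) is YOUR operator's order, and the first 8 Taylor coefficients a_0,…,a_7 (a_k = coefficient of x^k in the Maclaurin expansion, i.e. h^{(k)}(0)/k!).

f: a_k = -2, 0, 9, 0, -27/4, 0, 81/40, 0, …
g: a_k = 0, 4, 0, -16/3, 0, 64/5, 0, -256/7, …
h₀=f+g: left-lcm gives L₀, ord ≤ 4.
Derive L from L₀ (diff closure).
L = (-2808·x + 19008·x^3 + 10368·x^5) + (9 + 1548·x^2 + 7344·x^4 + 5184·x^6)·Dx + (-312·x + 2112·x^3 + 1152·x^5)·Dx^2 + (1 + 172·x^2 + 816·x^4 + 576·x^6)·Dx^3  (order 3).
h: a_k = 4, 18, -16, -27, 64, 243/20, -256, -729/280, …
ICs: h(0) = 4, h′(0) = 18, h′′(0) = -32.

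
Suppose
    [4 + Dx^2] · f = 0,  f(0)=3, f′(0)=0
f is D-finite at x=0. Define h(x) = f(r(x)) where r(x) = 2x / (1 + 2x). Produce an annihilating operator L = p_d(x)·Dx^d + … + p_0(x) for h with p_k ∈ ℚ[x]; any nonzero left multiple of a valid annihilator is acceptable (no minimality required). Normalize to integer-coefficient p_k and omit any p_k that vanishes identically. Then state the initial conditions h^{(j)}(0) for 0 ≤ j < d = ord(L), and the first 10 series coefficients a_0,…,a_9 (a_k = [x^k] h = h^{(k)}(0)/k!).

f: a_k = 3, 0, -6, 0, 2, 0, -4/15, 0, 2/105, 0, …
h₀=f(r): pull back L_f along r ⇒ L₀.
L = 16 + (4 + 24·x + 48·x^2 + 32·x^3)·Dx + (1 + 8·x + 24·x^2 + 32·x^3 + 16·x^4)·Dx^2  (order 2).
h: a_k = 3, 0, -24, 96, -256, 512, -9856/15, -1536/5, 602624/105, -2646016/105, …
ICs: h(0) = 3, h′(0) = 0.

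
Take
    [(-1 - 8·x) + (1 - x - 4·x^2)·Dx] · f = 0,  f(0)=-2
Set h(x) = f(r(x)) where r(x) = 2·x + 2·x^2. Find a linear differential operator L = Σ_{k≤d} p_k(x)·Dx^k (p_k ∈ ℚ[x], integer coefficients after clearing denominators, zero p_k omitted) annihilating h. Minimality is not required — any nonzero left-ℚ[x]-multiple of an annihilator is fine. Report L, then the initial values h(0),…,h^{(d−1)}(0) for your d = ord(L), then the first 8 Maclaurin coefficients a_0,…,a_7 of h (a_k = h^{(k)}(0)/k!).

f: a_k = -2, -2, -10, -18, -58, -130, -362, -882, …
f∘r: x↦r, Dx↦Dx/r' in L_f ⇒ L₀.
L = (2 + 36·x + 96·x^2 + 64·x^3) + (-1 + 2·x + 18·x^2 + 32·x^3 + 16·x^4)·Dx  (order 1).
h: a_k = -2, -4, -44, -224, -1400, -8304, -49680, -297216, …
ICs: h(0) = -2.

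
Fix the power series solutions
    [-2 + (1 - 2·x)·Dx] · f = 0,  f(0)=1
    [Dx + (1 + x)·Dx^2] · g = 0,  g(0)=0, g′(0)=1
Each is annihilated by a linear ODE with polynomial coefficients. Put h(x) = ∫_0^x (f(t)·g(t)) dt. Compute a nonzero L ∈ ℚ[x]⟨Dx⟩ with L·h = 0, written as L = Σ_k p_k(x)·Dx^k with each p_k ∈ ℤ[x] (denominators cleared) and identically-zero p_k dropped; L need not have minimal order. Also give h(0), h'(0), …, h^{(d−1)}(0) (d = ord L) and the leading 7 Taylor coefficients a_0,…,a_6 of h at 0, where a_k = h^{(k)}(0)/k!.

f: a_k = 1, 2, 4, 8, 16, 32, 64, …
g: a_k = 0, 1, -1/2, 1/3, -1/4, 1/5, -1/6, …
Product ⇒ symmetric product L₀, ord ≤ 2.
h=∫₀ˣh₀: take L = L₀·Dx.
L = 2·Dx + (3 + 6·x)·Dx^2 + (-1 + x + 2·x^2)·Dx^3  (order 3).
h: a_k = 0, 0, 1/2, 1/2, 5/6, 77/60, 391/180, …
ICs: h(0) = 0, h′(0) = 0, h′′(0) = 1.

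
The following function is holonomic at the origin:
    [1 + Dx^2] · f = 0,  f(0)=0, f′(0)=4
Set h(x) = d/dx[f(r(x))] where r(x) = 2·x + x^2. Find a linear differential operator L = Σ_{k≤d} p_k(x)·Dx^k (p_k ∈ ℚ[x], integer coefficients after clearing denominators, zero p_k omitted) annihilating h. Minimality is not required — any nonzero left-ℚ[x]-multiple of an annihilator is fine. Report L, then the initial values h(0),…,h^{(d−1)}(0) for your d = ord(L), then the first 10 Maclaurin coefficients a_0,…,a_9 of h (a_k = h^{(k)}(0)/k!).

L = (7 + 16·x + 24·x^2 + 16·x^3 + 4·x^4) + (-3 - 3·x)·Dx + (1 + 2·x + x^2)·Dx^2  (order 2).
h: a_k = 8, 8, -16, -32, -44/3, 12, 808/45, 352/45, -551/315, -27/7, …
ICs: h(0) = 8, h′(0) = 8.

f: a_k = 0, 4, 0, -2/3, 0, 1/30, 0, -1/1260, 0, 1/90720, …
h₀=f(r): pull back L_f along r ⇒ L₀.
Differentiate: ansatz ord ≤ ord L₀ ⇒ L.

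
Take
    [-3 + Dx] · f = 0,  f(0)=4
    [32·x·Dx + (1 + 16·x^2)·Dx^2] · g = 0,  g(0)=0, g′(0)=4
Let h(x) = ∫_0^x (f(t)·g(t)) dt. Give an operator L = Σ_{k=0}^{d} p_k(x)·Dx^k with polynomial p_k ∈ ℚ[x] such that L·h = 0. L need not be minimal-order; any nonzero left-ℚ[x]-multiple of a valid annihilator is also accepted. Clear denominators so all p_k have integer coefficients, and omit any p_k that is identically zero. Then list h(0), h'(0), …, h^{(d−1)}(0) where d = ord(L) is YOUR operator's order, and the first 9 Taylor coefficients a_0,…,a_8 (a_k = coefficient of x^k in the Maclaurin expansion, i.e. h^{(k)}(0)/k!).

f: a_k = 4, 12, 18, 18, 27/2, 81/10, 81/20, 243/140, 729/1120, …
g: a_k = 0, 4, 0, -64/3, 0, 1024/5, 0, -16384/7, 0, …
Product ⇒ symmetric product L₀, ord ≤ 2.
Integrate: L := L₀·Dx.
L = (9 - 96·x + 144·x^2)·Dx + (-6 + 32·x - 96·x^2)·Dx^2 + (1 + 16·x^2)·Dx^3  (order 3).
h: a_k = 0, 0, 8, 16, -10/3, -184/5, 1223/15, 2106/7, -208169/280, …
ICs: h(0) = 0, h′(0) = 0, h′′(0) = 16.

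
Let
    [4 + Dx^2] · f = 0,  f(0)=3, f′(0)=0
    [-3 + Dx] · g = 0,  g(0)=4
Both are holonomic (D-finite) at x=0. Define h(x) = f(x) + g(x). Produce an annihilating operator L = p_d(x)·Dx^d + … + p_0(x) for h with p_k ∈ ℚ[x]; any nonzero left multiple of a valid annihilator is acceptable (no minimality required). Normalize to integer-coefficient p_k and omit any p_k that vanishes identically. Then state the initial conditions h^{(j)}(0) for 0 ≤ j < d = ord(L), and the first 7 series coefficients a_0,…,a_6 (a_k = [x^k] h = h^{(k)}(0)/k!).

L = -12 + 4·Dx - 3·Dx^2 + Dx^3  (order 3).
h: a_k = 7, 12, 12, 18, 31/2, 81/10, 227/60, …
ICs: h(0) = 7, h′(0) = 12, h′′(0) = 24.

f: a_k = 3, 0, -6, 0, 2, 0, -4/15, …
g: a_k = 4, 12, 18, 18, 27/2, 81/10, 81/20, …
Sum ⇒ L₀ = lclm(L_f,L_g) in ℚ(x)⟨Dx⟩.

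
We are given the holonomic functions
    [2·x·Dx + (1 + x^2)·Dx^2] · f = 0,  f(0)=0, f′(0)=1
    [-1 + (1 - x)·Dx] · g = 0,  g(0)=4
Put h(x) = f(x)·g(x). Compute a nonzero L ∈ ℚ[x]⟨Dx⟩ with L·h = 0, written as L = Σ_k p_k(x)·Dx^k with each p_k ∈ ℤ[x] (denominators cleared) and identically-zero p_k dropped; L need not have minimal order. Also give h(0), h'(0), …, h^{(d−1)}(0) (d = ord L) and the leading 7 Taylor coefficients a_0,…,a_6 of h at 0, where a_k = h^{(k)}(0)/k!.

f: a_k = 0, 1, 0, -1/3, 0, 1/5, 0, …
g: a_k = 4, 4, 4, 4, 4, 4, 4, …
L₀ := L_f ⊗_s L_g (sym. prod.), ord ≤ 2.
L = 2·x + (2 - 2·x + 4·x^2)·Dx + (-1 + x - x^2 + x^3)·Dx^2  (order 2).
h: a_k = 0, 4, 4, 8/3, 8/3, 52/15, 52/15, …
ICs: h(0) = 0, h′(0) = 4.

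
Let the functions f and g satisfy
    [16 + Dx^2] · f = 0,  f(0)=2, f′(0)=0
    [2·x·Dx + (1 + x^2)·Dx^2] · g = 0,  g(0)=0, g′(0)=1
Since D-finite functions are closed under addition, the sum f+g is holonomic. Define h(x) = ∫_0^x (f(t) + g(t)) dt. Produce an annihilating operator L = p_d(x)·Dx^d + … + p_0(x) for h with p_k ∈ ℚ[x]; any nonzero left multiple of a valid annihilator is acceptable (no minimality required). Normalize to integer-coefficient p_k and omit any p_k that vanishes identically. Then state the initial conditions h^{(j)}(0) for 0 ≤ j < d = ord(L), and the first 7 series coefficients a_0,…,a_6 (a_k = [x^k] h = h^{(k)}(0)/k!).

f: a_k = 2, 0, -16, 0, 64/3, 0, -512/45, …
g: a_k = 0, 1, 0, -1/3, 0, 1/5, 0, …
L₀ := lclm(L_f,L_g); ord L₀ ≤ 2+2.
Integrate: L := L₀·Dx.
L = (64·x + 704·x^3 + 256·x^5)·Dx^2 + (112 + 416·x^2 + 432·x^4 + 128·x^6)·Dx^3 + (4·x + 44·x^3 + 16·x^5)·Dx^4 + (7 + 26·x^2 + 27·x^4 + 8·x^6)·Dx^5  (order 5).
h: a_k = 0, 2, 1/2, -16/3, -1/12, 64/15, 1/30, …
ICs: h(0) = 0, h′(0) = 2, h′′(0) = 1, h′′′(0) = -32, h′′′′(0) = -2.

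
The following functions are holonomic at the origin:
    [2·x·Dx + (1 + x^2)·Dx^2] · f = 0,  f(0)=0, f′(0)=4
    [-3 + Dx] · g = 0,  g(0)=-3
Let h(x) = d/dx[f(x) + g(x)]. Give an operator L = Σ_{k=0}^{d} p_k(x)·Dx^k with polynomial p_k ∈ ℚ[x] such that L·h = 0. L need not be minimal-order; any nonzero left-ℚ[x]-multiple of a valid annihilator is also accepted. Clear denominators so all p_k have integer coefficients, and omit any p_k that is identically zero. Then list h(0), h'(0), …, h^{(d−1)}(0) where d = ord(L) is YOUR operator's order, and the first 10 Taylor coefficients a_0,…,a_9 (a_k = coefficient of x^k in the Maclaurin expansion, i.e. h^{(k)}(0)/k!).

f: a_k = 0, 4, 0, -4/3, 0, 4/5, 0, -4/7, 0, 4/9, …
g: a_k = -3, -9, -27/2, -27/2, -81/8, -243/40, -243/80, -729/560, -2187/4480, -729/4480, …
L₀ := lclm(L_f,L_g); ord L₀ ≤ 2+1.
Differentiate: ansatz ord ≤ ord L₀ ⇒ L.
L = (6 - 18·x - 18·x^2 - 18·x^3) + (-11 - 12·x^2 - 9·x^4)·Dx + (3 + 2·x + 6·x^2 + 2·x^3 + 3·x^4)·Dx^2  (order 2).
h: a_k = -5, -27, -89/2, -81/2, -211/8, -729/40, -1049/80, -2187/560, 11359/4480, -2187/4480, …
ICs: h(0) = -5, h′(0) = -27.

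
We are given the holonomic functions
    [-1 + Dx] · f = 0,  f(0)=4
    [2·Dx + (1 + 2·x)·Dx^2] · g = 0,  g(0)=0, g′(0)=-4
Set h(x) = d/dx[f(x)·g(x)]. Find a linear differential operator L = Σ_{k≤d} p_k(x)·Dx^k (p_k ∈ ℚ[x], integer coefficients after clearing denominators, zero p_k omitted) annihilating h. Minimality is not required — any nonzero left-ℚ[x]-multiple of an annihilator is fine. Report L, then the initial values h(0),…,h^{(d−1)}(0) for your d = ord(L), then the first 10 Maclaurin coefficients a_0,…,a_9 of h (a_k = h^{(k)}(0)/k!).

f: a_k = 4, 4, 2, 2/3, 1/6, 1/30, 1/180, 1/1260, 1/10080, 1/90720, …
g: a_k = 0, -4, 4, -16/3, 8, -64/5, 64/3, -256/7, 64, -1024/9, …
L₀ := L_f ⊗_s L_g (sym. prod.), ord ≤ 2.
Differentiate: ansatz ord ≤ ord L₀ ⇒ L.
L = (5 - 4·x + 4·x^2) + (-4 + 4·x - 8·x^2)·Dx + (-1 + 4·x^2)·Dx^2  (order 2).
h: a_k = -16, 0, -40, 64, -418/3, 848/3, -25829/45, 52208/45, -393007/168, 13349374/2835, …
ICs: h(0) = -16, h′(0) = 0.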